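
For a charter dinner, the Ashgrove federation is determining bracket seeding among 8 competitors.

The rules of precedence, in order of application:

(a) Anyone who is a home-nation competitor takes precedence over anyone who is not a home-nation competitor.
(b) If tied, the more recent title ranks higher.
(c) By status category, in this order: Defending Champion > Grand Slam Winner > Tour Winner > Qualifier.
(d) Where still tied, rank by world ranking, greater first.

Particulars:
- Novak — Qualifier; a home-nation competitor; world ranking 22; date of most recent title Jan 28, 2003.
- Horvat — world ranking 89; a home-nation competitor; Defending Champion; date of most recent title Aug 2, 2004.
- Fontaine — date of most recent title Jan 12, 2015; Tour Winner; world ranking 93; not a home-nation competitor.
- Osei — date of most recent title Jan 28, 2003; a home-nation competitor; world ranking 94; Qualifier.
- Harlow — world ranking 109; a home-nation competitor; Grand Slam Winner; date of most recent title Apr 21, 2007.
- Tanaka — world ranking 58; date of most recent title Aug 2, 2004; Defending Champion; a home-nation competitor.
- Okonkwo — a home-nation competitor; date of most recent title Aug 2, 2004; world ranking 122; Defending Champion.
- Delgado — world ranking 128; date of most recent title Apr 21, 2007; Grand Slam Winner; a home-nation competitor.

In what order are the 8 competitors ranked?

Delgado, Harlow, Okonkwo, Horvat, Tanaka, Osei, Novak, Fontaine

By the first rule: Delgado, Harlow, Okonkwo, Horvat, Tanaka, Osei and Novak (each a home-nation competitor); then Fontaine (not a home-nation competitor).
Among Delgado, Harlow, Okonkwo, Horvat, Tanaka, Osei and Novak, by date of most recent title (later first): Delgado and Harlow (Apr 21, 2007) before Okonkwo, Horvat and Tanaka (Aug 2, 2004) before Osei and Novak (Jan 28, 2003).
Delgado and Harlow are each Grand Slam Winner, so the next rule applies.
Among Delgado and Harlow, by world ranking (higher first): Delgado (128) before Harlow (109).
Okonkwo, Horvat and Tanaka are each Defending Champion, so the next rule applies.
Among Okonkwo, Horvat and Tanaka, by world ranking (higher first): Okonkwo (122) before Horvat (89) before Tanaka (58).
Osei and Novak are each Qualifier, so the next rule applies.
Among Osei and Novak, by world ranking (higher first): Osei (94) before Novak (22).
Full order: Delgado, Harlow, Okonkwo, Horvat, Tanaka, Osei, Novak, Fontaine.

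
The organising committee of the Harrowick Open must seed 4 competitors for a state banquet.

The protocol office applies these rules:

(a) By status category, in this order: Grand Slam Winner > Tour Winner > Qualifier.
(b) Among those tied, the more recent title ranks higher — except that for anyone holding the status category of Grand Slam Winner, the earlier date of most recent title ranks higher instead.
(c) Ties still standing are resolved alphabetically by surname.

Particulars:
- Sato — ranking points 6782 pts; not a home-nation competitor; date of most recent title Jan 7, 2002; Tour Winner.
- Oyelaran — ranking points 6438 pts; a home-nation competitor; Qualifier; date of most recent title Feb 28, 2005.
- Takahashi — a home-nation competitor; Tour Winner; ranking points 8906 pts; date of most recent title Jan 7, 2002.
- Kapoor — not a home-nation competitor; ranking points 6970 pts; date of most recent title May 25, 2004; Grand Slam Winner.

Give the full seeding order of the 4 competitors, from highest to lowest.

By status category: Kapoor (Grand Slam Winner); then Sato and Takahashi (Tour Winner); then Oyelaran (Qualifier).
Sato and Takahashi both have date of most recent title Jan 7, 2002, so the next rule applies.
Among Sato and Takahashi, alphabetically by surname: Sato before Takahashi.
Full order: Kapoor, Sato, Takahashi, Oyelaran.

Kapoor, Sato, Takahashi, Oyelaran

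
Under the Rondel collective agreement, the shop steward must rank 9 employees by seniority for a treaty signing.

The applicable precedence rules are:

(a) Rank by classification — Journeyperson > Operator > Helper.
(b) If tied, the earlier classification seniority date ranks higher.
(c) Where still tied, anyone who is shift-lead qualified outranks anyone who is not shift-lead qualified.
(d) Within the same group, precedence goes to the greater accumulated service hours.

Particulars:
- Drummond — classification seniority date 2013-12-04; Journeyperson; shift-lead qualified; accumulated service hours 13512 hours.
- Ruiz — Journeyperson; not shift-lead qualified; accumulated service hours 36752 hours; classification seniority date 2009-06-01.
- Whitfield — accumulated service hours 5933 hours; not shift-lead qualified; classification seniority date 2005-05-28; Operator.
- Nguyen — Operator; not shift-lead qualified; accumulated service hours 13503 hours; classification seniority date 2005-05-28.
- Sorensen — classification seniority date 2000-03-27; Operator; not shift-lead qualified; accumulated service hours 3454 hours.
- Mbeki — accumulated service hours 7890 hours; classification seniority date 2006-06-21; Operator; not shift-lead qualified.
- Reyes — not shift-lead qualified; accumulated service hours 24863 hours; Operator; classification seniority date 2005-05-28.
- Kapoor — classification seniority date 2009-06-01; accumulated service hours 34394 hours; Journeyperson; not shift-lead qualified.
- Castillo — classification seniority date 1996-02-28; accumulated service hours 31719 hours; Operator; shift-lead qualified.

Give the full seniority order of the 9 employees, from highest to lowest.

By classification: Ruiz, Kapoor and Drummond (Journeyperson); then Castillo, Sorensen, Reyes, Nguyen, Whitfield and Mbeki (Operator).
Among Ruiz, Kapoor and Drummond, by classification seniority date (earlier first): Ruiz and Kapoor (2009-06-01) before Drummond (2013-12-04).
Ruiz and Kapoor are each not shift-lead qualified, so the next rule applies.
Among Ruiz and Kapoor, by accumulated service hours (higher first): Ruiz (36752 hours) before Kapoor (34394 hours).
Among Castillo, Sorensen, Reyes, Nguyen, Whitfield and Mbeki, by classification seniority date (earlier first): Castillo (1996-02-28) before Sorensen (2000-03-27) before Reyes, Nguyen and Whitfield (2005-05-28) before Mbeki (2006-06-21).
Reyes, Nguyen and Whitfield are each not shift-lead qualified, so the next rule applies.
Among Reyes, Nguyen and Whitfield, by accumulated service hours (higher first): Reyes (24863 hours) before Nguyen (13503 hours) before Whitfield (5933 hours).
Full order: Ruiz, Kapoor, Drummond, Castillo, Sorensen, Reyes, Nguyen, Whitfield, Mbeki.

Ruiz, Kapoor, Drummond, Castillo, Sorensen, Reyes, Nguyen, Whitfield, Mbeki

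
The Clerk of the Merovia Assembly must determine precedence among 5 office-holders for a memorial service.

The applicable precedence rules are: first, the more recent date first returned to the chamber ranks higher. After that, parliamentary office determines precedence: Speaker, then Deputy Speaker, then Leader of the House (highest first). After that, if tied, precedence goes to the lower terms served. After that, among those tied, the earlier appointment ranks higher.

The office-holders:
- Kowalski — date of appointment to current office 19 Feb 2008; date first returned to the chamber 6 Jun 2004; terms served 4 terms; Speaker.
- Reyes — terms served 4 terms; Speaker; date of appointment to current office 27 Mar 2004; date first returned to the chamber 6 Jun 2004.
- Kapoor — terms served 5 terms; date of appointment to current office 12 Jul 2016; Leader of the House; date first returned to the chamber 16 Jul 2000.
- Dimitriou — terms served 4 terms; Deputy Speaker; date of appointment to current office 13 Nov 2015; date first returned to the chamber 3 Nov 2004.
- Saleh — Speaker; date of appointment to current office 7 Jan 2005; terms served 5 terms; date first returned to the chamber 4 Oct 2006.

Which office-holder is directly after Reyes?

Kowalski

By date first returned to the chamber (later first): Saleh (4 Oct 2006); then Dimitriou (3 Nov 2004); then Reyes and Kowalski (both 6 Jun 2004); then Kapoor (16 Jul 2000).
Reyes and Kowalski are each Speaker, so the next rule applies.
Reyes and Kowalski both have terms served 4 terms, so the next rule applies.
Among Reyes and Kowalski, by date of appointment to current office (earlier first): Reyes (27 Mar 2004) before Kowalski (19 Feb 2008).
Order: Saleh, Dimitriou, Reyes, Kowalski, Kapoor.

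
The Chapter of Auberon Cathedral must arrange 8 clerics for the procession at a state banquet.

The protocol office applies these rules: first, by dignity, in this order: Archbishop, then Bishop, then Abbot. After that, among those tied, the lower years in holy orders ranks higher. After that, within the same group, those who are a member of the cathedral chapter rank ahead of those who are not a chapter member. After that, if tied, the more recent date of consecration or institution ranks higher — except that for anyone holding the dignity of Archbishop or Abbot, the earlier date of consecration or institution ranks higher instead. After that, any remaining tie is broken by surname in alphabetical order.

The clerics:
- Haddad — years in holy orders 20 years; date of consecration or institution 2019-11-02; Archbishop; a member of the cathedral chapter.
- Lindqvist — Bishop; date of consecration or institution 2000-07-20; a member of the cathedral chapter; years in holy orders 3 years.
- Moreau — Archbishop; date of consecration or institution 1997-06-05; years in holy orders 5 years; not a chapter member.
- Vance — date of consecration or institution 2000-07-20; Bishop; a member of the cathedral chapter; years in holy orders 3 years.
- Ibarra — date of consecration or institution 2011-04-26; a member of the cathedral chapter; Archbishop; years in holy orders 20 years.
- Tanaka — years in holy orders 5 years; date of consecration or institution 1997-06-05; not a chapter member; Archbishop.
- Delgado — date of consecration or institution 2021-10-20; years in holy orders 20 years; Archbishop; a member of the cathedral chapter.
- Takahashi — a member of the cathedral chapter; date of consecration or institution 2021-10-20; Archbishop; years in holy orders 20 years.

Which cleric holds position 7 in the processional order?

Lindqvist

By dignity: Moreau, Tanaka, Ibarra, Haddad, Delgado and Takahashi (Archbishop); then Lindqvist and Vance (Bishop).
Among Moreau, Tanaka, Ibarra, Haddad, Delgado and Takahashi, by years in holy orders (lower first): Moreau and Tanaka (5 years) before Ibarra, Haddad, Delgado and Takahashi (20 years).
Moreau and Tanaka are each not a chapter member, so the next rule applies.
Moreau and Tanaka both have date of consecration or institution 1997-06-05, so the next rule applies.
Among Moreau and Tanaka, alphabetically by surname: Moreau before Tanaka.
Ibarra, Haddad, Delgado and Takahashi are each a member of the cathedral chapter, so the next rule applies.
Among Ibarra, Haddad, Delgado and Takahashi, by date of consecration or institution (earlier first) (reversed rule for this group): Ibarra (2011-04-26) before Haddad (2019-11-02) before Delgado and Takahashi (2021-10-20).
Among Delgado and Takahashi, alphabetically by surname: Delgado before Takahashi.
Lindqvist and Vance both have years in holy orders 3 years, so the next rule applies.
Lindqvist and Vance are each a member of the cathedral chapter, so the next rule applies.
Lindqvist and Vance both have date of consecration or institution 2000-07-20, so the next rule applies.
Among Lindqvist and Vance, alphabetically by surname: Lindqvist before Vance.
Order: Moreau, Tanaka, Ibarra, Haddad, Delgado, Takahashi, Lindqvist, Vance.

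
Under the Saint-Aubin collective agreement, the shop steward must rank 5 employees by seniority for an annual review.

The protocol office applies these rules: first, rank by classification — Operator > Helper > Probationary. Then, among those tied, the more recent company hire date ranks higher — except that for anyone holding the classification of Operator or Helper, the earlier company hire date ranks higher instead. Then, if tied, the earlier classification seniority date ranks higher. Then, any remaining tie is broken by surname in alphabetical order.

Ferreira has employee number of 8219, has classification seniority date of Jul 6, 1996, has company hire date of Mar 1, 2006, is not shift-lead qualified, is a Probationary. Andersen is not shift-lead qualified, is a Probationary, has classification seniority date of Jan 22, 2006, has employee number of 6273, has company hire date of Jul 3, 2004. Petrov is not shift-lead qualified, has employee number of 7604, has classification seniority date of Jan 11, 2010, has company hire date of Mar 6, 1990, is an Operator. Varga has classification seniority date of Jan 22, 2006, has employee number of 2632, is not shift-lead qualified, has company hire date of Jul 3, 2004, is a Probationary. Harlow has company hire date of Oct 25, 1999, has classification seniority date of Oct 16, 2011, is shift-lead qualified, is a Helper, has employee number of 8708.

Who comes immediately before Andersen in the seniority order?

By classification: Petrov (Operator); then Harlow (Helper); then Ferreira, Andersen and Varga (Probationary).
Among Ferreira, Andersen and Varga, by company hire date (later first): Ferreira (Mar 1, 2006) before Andersen and Varga (Jul 3, 2004).
Andersen and Varga both have classification seniority date Jan 22, 2006, so the next rule applies.
Among Andersen and Varga, alphabetically by surname: Andersen before Varga.
Order: Petrov, Harlow, Ferreira, Andersen, Varga.

Ferreira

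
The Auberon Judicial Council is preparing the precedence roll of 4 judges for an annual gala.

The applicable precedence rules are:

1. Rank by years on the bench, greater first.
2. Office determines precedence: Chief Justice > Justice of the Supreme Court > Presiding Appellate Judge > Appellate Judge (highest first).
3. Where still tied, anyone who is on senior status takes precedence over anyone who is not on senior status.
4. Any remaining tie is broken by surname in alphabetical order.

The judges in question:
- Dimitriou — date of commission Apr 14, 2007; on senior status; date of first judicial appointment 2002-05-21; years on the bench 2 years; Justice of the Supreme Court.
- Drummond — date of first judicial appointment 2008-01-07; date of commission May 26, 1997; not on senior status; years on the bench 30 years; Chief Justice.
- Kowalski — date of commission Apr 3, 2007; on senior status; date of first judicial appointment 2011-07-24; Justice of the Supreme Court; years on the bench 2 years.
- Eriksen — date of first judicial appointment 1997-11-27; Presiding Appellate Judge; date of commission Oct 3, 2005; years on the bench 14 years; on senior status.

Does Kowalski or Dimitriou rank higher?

By years on the bench (higher first): Drummond (30 years); then Eriksen (14 years); then Dimitriou and Kowalski (both 2 years).
Dimitriou and Kowalski are each Justice of the Supreme Court, so the next rule applies.
Dimitriou and Kowalski are each on senior status, so the next rule applies.
Among Dimitriou and Kowalski, alphabetically by surname: Dimitriou before Kowalski.
So Dimitriou takes precedence.

Dimitriou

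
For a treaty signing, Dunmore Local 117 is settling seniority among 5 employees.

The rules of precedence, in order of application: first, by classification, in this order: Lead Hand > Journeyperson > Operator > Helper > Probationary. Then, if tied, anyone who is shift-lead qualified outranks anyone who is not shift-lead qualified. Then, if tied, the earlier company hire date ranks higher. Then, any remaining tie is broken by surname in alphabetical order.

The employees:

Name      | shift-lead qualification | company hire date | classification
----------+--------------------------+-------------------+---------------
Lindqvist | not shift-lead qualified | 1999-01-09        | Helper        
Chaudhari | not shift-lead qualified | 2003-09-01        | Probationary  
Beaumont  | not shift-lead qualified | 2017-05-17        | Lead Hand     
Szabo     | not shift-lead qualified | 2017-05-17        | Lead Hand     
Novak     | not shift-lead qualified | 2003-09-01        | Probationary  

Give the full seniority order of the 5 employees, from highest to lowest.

By classification: Beaumont and Szabo (Lead Hand); then Lindqvist (Helper); then Chaudhari and Novak (Probationary).
Beaumont and Szabo are each not shift-lead qualified, so the next rule applies.
Beaumont and Szabo both have company hire date 2017-05-17, so the next rule applies.
Among Beaumont and Szabo, alphabetically by surname: Beaumont before Szabo.
Chaudhari and Novak are each not shift-lead qualified, so the next rule applies.
Chaudhari and Novak both have company hire date 2003-09-01, so the next rule applies.
Among Chaudhari and Novak, alphabetically by surname: Chaudhari before Novak.
Full order: Beaumont, Szabo, Lindqvist, Chaudhari, Novak.

Beaumont, Szabo, Lindqvist, Chaudhari, Novak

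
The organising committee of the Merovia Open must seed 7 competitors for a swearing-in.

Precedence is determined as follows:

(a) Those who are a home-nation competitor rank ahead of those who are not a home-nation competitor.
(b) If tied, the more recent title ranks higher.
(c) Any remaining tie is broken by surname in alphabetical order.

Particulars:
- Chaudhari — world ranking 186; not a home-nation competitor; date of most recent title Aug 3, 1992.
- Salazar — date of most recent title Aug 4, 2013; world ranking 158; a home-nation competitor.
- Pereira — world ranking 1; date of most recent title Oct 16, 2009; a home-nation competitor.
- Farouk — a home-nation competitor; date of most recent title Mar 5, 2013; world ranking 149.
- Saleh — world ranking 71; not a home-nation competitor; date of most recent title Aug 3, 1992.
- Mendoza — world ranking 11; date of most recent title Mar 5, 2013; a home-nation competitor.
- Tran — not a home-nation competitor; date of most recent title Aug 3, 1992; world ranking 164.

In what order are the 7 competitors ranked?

By the first rule: Salazar, Farouk, Mendoza and Pereira (each a home-nation competitor); then Chaudhari, Saleh and Tran (each not a home-nation competitor).
Among Salazar, Farouk, Mendoza and Pereira, by date of most recent title (later first): Salazar (Aug 4, 2013) before Farouk and Mendoza (Mar 5, 2013) before Pereira (Oct 16, 2009).
Among Farouk and Mendoza, alphabetically by surname: Farouk before Mendoza.
Chaudhari, Saleh and Tran all have date of most recent title Aug 3, 1992, so the next rule applies.
Among Chaudhari, Saleh and Tran, alphabetically by surname: Chaudhari before Saleh before Tran.
Full order: Salazar, Farouk, Mendoza, Pereira, Chaudhari, Saleh, Tran.

Salazar, Farouk, Mendoza, Pereira, Chaudhari, Saleh, Tran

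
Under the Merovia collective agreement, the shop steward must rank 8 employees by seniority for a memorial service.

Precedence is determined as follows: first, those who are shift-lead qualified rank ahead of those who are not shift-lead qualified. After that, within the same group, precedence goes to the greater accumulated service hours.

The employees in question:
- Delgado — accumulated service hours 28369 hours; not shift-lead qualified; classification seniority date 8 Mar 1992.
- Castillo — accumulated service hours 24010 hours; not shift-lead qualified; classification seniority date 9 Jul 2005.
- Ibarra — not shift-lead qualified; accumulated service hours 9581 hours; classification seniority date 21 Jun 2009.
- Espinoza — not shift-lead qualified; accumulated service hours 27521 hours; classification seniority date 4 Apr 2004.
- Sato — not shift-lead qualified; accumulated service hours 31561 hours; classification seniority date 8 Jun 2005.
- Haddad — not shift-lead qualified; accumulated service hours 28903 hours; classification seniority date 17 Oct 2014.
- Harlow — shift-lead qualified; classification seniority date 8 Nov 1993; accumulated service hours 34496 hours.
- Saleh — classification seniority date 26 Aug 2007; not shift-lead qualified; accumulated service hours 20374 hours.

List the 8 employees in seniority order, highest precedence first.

Harlow, Sato, Haddad, Delgado, Espinoza, Castillo, Saleh, Ibarra

By the first rule: Harlow (shift-lead qualified); then Sato, Haddad, Delgado, Espinoza, Castillo, Saleh and Ibarra (each not shift-lead qualified).
Among Sato, Haddad, Delgado, Espinoza, Castillo, Saleh and Ibarra, by accumulated service hours (higher first): Sato (31561 hours) before Haddad (28903 hours) before Delgado (28369 hours) before Espinoza (27521 hours) before Castillo (24010 hours) before Saleh (20374 hours) before Ibarra (9581 hours).
Full order: Harlow, Sato, Haddad, Delgado, Espinoza, Castillo, Saleh, Ibarra.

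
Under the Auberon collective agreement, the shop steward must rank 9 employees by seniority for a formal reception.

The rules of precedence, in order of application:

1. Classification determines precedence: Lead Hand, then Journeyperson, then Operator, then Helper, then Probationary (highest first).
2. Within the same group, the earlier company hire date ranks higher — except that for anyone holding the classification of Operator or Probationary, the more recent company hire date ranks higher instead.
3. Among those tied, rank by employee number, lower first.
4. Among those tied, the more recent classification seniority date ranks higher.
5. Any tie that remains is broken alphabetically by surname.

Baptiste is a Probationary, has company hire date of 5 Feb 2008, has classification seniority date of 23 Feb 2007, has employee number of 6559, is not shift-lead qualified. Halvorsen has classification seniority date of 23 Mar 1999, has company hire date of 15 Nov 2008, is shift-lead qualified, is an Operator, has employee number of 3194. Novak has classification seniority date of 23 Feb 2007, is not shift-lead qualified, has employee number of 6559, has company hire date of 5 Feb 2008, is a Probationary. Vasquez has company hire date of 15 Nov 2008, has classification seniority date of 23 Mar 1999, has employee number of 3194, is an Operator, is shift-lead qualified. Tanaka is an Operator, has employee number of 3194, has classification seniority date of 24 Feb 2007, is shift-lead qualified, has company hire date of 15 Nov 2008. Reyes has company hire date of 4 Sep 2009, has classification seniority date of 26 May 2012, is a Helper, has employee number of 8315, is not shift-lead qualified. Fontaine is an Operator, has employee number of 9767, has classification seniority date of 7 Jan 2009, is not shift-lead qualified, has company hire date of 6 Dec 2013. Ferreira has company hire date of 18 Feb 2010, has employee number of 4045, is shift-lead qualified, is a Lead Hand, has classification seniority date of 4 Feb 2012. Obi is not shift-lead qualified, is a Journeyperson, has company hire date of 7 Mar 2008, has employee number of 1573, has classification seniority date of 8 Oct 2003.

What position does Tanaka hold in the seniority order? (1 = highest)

4

By classification: Ferreira (Lead Hand); then Obi (Journeyperson); then Fontaine, Tanaka, Halvorsen and Vasquez (Operator); then Reyes (Helper); then Baptiste and Novak (Probationary).
Among Fontaine, Tanaka, Halvorsen and Vasquez, by company hire date (later first) (reversed rule for this group): Fontaine (6 Dec 2013) before Tanaka, Halvorsen and Vasquez (15 Nov 2008).
Tanaka, Halvorsen and Vasquez all have employee number 3194, so the next rule applies.
Among Tanaka, Halvorsen and Vasquez, by classification seniority date (later first): Tanaka (24 Feb 2007) before Halvorsen and Vasquez (23 Mar 1999).
Among Halvorsen and Vasquez, alphabetically by surname: Halvorsen before Vasquez.
Baptiste and Novak both have company hire date 5 Feb 2008, so the next rule applies.
Baptiste and Novak both have employee number 6559, so the next rule applies.
Baptiste and Novak both have classification seniority date 23 Feb 2007, so the next rule applies.
Among Baptiste and Novak, alphabetically by surname: Baptiste before Novak.
Order: Ferreira, Obi, Fontaine, Tanaka, Halvorsen, Vasquez, Reyes, Baptiste, Novak. So position 4.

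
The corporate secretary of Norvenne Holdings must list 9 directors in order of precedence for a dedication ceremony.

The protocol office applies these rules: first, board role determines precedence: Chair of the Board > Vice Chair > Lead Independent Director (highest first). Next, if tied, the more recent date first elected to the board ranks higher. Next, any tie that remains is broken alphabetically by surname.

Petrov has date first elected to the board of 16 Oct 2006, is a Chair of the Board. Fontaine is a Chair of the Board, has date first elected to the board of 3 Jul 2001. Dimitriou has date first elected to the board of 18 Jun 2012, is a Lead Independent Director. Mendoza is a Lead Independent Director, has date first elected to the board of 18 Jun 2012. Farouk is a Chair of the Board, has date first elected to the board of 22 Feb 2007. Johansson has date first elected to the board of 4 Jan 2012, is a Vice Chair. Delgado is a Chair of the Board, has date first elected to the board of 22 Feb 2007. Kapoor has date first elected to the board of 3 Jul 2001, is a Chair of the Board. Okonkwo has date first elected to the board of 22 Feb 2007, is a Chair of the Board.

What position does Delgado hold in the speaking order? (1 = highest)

By board role: Delgado, Farouk, Okonkwo, Petrov, Fontaine and Kapoor (Chair of the Board); then Johansson (Vice Chair); then Dimitriou and Mendoza (Lead Independent Director).
Among Delgado, Farouk, Okonkwo, Petrov, Fontaine and Kapoor, by date first elected to the board (later first): Delgado, Farouk and Okonkwo (22 Feb 2007) before Petrov (16 Oct 2006) before Fontaine and Kapoor (3 Jul 2001).
Among Delgado, Farouk and Okonkwo, alphabetically by surname: Delgado before Farouk before Okonkwo.
Among Fontaine and Kapoor, alphabetically by surname: Fontaine before Kapoor.
Dimitriou and Mendoza both have date first elected to the board 18 Jun 2012, so the next rule applies.
Among Dimitriou and Mendoza, alphabetically by surname: Dimitriou before Mendoza.
Order: Delgado, Farouk, Okonkwo, Petrov, Fontaine, Kapoor, Johansson, Dimitriou, Mendoza. So position 1.

1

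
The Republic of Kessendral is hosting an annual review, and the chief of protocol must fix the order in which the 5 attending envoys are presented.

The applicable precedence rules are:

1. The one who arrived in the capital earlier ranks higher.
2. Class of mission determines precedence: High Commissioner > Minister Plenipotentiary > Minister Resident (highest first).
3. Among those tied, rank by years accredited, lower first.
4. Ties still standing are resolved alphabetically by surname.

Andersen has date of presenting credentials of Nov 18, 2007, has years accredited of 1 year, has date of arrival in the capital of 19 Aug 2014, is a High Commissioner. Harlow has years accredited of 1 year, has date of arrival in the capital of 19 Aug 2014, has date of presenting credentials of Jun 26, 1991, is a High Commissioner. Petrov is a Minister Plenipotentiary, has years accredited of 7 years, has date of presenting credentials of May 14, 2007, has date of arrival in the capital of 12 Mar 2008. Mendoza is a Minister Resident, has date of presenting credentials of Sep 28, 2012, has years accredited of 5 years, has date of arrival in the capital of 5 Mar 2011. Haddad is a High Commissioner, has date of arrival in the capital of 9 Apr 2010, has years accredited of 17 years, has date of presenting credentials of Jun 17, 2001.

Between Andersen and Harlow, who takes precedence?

By date of arrival in the capital (earlier first): Petrov (12 Mar 2008); then Haddad (9 Apr 2010); then Mendoza (5 Mar 2011); then Andersen and Harlow (both 19 Aug 2014).
Andersen and Harlow are each High Commissioner, so the next rule applies.
Andersen and Harlow both have years accredited 1 year, so the next rule applies.
Among Andersen and Harlow, alphabetically by surname: Andersen before Harlow.
So Andersen takes precedence.

Andersen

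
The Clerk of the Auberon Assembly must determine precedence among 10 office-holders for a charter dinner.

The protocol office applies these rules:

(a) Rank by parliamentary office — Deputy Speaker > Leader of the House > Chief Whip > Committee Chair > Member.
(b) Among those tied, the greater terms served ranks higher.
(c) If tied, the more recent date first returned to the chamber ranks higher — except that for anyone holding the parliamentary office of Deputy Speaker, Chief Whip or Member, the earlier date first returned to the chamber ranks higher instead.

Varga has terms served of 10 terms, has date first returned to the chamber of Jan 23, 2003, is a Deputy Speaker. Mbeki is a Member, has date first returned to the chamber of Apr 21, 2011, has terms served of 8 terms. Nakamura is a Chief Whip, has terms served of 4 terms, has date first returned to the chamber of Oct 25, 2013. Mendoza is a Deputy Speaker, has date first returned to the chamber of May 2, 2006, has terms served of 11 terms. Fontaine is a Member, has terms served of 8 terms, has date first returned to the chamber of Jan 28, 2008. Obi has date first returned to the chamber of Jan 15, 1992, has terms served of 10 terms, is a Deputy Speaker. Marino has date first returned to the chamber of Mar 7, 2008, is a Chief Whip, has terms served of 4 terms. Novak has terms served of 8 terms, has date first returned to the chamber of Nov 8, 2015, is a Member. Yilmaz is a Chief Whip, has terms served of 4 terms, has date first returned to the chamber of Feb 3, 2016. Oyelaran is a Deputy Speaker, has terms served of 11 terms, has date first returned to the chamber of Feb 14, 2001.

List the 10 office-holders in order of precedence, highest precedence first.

By parliamentary office: Oyelaran, Mendoza, Obi and Varga (Deputy Speaker); then Marino, Nakamura and Yilmaz (Chief Whip); then Fontaine, Mbeki and Novak (Member).
Among Oyelaran, Mendoza, Obi and Varga, by terms served (higher first): Oyelaran and Mendoza (11 terms) before Obi and Varga (10 terms).
Among Oyelaran and Mendoza, by date first returned to the chamber (earlier first) (reversed rule for this group): Oyelaran (Feb 14, 2001) before Mendoza (May 2, 2006).
Among Obi and Varga, by date first returned to the chamber (earlier first) (reversed rule for this group): Obi (Jan 15, 1992) before Varga (Jan 23, 2003).
Marino, Nakamura and Yilmaz all have terms served 4 terms, so the next rule applies.
Among Marino, Nakamura and Yilmaz, by date first returned to the chamber (earlier first) (reversed rule for this group): Marino (Mar 7, 2008) before Nakamura (Oct 25, 2013) before Yilmaz (Feb 3, 2016).
Fontaine, Mbeki and Novak all have terms served 8 terms, so the next rule applies.
Among Fontaine, Mbeki and Novak, by date first returned to the chamber (earlier first) (reversed rule for this group): Fontaine (Jan 28, 2008) before Mbeki (Apr 21, 2011) before Novak (Nov 8, 2015).
Full order: Oyelaran, Mendoza, Obi, Varga, Marino, Nakamura, Yilmaz, Fontaine, Mbeki, Novak.

Oyelaran, Mendoza, Obi, Varga, Marino, Nakamura, Yilmaz, Fontaine, Mbeki, Novak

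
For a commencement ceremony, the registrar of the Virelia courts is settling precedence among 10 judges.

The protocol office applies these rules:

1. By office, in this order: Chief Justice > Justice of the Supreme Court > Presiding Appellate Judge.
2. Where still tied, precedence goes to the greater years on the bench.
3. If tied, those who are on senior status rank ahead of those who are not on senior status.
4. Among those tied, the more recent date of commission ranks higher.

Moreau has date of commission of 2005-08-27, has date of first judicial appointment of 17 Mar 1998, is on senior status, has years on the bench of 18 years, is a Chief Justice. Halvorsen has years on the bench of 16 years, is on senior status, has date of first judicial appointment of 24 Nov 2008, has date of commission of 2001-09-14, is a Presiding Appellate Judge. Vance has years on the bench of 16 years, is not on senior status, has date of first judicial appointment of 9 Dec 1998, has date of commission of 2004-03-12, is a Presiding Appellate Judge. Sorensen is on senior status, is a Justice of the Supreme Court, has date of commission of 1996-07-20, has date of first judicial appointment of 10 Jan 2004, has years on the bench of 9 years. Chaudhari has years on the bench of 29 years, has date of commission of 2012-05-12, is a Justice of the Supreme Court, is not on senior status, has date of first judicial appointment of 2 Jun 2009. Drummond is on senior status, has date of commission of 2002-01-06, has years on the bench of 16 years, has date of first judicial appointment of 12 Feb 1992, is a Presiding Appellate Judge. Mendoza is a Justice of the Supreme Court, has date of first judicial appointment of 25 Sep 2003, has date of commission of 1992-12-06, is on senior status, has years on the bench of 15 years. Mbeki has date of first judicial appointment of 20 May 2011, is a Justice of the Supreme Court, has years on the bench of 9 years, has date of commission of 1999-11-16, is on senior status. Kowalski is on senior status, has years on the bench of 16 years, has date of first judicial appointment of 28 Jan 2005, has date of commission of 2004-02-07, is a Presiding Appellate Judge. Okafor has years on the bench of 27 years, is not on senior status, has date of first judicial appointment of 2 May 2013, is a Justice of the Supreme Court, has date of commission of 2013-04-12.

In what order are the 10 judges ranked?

Moreau, Chaudhari, Okafor, Mendoza, Mbeki, Sorensen, Kowalski, Drummond, Halvorsen, Vance

By office: Moreau (Chief Justice); then Chaudhari, Okafor, Mendoza, Mbeki and Sorensen (Justice of the Supreme Court); then Kowalski, Drummond, Halvorsen and Vance (Presiding Appellate Judge).
Among Chaudhari, Okafor, Mendoza, Mbeki and Sorensen, by years on the bench (higher first): Chaudhari (29 years) before Okafor (27 years) before Mendoza (15 years) before Mbeki and Sorensen (9 years).
Mbeki and Sorensen are each on senior status, so the next rule applies.
Among Mbeki and Sorensen, by date of commission (later first): Mbeki (1999-11-16) before Sorensen (1996-07-20).
Kowalski, Drummond, Halvorsen and Vance all have years on the bench 16 years, so the next rule applies.
Among Kowalski, Drummond, Halvorsen and Vance, on senior status before not on senior status: Kowalski, Drummond and Halvorsen (on senior status) before Vance (not on senior status).
Among Kowalski, Drummond and Halvorsen, by date of commission (later first): Kowalski (2004-02-07) before Drummond (2002-01-06) before Halvorsen (2001-09-14).
Full order: Moreau, Chaudhari, Okafor, Mendoza, Mbeki, Sorensen, Kowalski, Drummond, Halvorsen, Vance.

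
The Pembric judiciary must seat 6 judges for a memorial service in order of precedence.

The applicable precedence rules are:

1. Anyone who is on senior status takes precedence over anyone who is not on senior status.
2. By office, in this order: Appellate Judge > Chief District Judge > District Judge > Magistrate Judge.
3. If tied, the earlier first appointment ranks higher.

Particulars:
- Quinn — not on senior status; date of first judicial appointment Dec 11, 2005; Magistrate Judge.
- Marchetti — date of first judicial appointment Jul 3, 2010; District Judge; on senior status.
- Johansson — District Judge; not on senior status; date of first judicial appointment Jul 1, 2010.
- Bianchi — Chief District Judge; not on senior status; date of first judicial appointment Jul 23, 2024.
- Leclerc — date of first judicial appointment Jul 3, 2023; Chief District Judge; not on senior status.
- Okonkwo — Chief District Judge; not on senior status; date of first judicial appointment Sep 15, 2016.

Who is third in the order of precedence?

Leclerc

By the first rule: Marchetti (on senior status); then Okonkwo, Leclerc, Bianchi, Johansson and Quinn (each not on senior status).
Among Okonkwo, Leclerc, Bianchi, Johansson and Quinn, by office: Okonkwo, Leclerc and Bianchi (Chief District Judge) before Johansson (District Judge) before Quinn (Magistrate Judge).
Among Okonkwo, Leclerc and Bianchi, by date of first judicial appointment (earlier first): Okonkwo (Sep 15, 2016) before Leclerc (Jul 3, 2023) before Bianchi (Jul 23, 2024).
Order: Marchetti, Okonkwo, Leclerc, Bianchi, Johansson, Quinn.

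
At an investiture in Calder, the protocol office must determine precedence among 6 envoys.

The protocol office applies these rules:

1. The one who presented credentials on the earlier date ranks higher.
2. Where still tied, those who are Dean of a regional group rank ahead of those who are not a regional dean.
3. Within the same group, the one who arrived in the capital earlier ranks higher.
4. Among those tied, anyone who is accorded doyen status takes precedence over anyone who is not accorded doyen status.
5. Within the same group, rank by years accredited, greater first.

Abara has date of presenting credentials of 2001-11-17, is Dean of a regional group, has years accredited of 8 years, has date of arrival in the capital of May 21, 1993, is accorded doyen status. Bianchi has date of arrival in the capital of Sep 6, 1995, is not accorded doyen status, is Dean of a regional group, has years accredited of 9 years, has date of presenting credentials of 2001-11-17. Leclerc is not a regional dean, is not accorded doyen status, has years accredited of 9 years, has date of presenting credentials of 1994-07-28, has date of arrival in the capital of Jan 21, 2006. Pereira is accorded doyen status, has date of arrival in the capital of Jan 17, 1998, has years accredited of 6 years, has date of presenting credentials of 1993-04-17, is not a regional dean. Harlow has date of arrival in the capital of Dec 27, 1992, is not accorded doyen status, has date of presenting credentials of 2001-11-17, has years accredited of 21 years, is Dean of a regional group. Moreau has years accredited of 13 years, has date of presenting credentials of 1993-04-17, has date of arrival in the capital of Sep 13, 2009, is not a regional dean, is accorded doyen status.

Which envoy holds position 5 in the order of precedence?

By date of presenting credentials (earlier first): Pereira and Moreau (both 1993-04-17); then Leclerc (1994-07-28); then Harlow, Abara and Bianchi (each 2001-11-17).
Pereira and Moreau are each not a regional dean, so the next rule applies.
Among Pereira and Moreau, by date of arrival in the capital (earlier first): Pereira (Jan 17, 1998) before Moreau (Sep 13, 2009).
Harlow, Abara and Bianchi are each Dean of a regional group, so the next rule applies.
Among Harlow, Abara and Bianchi, by date of arrival in the capital (earlier first): Harlow (Dec 27, 1992) before Abara (May 21, 1993) before Bianchi (Sep 6, 1995).
Order: Pereira, Moreau, Leclerc, Harlow, Abara, Bianchi.

Abara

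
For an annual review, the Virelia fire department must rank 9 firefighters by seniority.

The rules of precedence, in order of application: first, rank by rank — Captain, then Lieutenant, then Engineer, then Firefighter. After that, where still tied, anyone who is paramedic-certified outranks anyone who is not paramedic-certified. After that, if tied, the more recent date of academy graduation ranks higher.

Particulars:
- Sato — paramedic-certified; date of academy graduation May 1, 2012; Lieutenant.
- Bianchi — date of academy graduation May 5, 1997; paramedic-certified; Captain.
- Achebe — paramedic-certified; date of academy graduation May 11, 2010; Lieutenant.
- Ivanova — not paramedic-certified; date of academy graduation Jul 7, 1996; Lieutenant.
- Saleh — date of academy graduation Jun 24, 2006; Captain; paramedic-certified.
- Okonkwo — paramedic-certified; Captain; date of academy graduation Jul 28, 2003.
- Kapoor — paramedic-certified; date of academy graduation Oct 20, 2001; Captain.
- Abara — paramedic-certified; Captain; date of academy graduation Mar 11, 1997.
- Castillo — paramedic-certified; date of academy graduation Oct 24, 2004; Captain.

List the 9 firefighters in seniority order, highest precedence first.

By rank: Saleh, Castillo, Okonkwo, Kapoor, Bianchi and Abara (Captain); then Sato, Achebe and Ivanova (Lieutenant).
Saleh, Castillo, Okonkwo, Kapoor, Bianchi and Abara are each paramedic-certified, so the next rule applies.
Among Saleh, Castillo, Okonkwo, Kapoor, Bianchi and Abara, by date of academy graduation (later first): Saleh (Jun 24, 2006) before Castillo (Oct 24, 2004) before Okonkwo (Jul 28, 2003) before Kapoor (Oct 20, 2001) before Bianchi (May 5, 1997) before Abara (Mar 11, 1997).
Among Sato, Achebe and Ivanova, paramedic-certified before not paramedic-certified: Sato and Achebe (paramedic-certified) before Ivanova (not paramedic-certified).
Among Sato and Achebe, by date of academy graduation (later first): Sato (May 1, 2012) before Achebe (May 11, 2010).
Full order: Saleh, Castillo, Okonkwo, Kapoor, Bianchi, Abara, Sato, Achebe, Ivanova.

Saleh, Castillo, Okonkwo, Kapoor, Bianchi, Abara, Sato, Achebe, Ivanova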